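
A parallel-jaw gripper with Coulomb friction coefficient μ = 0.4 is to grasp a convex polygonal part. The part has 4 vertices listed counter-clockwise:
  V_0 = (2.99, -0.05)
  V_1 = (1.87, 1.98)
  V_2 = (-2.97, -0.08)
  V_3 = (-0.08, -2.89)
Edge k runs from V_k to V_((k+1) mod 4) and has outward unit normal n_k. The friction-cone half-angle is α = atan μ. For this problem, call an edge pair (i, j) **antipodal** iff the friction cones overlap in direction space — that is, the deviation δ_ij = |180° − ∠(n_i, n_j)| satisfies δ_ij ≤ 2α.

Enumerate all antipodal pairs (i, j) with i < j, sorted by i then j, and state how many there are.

α = atan 0.4 = 21.80°;  2α = 43.60°
n_0 = (+0.8756, +0.4831)
n_1 = (-0.3916, +0.9201)
n_2 = (-0.6971, -0.7170)
n_3 = (+0.6791, -0.7341)
  (0,1): δ = 95.83°  ·
  (0,2): δ = 16.92°  ✓
  (0,3): δ = 103.88°  ·
  (1,2): δ = 67.25°  ·
  (1,3): δ = 19.72°  ✓
  (2,3): δ = 93.03°  ·
antipodal pairs: 2

count = 2; pairs: (0,2), (1,3)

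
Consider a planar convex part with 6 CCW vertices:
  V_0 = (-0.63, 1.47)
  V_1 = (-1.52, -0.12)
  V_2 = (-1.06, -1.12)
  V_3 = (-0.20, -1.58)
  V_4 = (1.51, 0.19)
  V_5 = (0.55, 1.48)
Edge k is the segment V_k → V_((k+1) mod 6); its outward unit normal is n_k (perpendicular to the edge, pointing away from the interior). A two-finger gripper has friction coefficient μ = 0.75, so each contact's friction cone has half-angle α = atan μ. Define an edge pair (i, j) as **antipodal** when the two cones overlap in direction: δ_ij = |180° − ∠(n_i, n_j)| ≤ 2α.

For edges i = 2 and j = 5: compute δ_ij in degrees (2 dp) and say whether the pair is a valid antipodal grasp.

δ = 28.63°, valid

α = atan 0.75 = 36.87°;  2α = 73.74°
edge 2: e_2 = (+0.86, -0.46);  n_2 = (-0.4717, -0.8818)
edge 5: e_5 = (-1.18, -0.01);  n_5 = (-0.0085, +1.0000)
∠(n_2, n_5) = 151.37°
δ = |180° − 151.37°| = 28.63°
28.63° ≤ 2α = 73.74°  →  valid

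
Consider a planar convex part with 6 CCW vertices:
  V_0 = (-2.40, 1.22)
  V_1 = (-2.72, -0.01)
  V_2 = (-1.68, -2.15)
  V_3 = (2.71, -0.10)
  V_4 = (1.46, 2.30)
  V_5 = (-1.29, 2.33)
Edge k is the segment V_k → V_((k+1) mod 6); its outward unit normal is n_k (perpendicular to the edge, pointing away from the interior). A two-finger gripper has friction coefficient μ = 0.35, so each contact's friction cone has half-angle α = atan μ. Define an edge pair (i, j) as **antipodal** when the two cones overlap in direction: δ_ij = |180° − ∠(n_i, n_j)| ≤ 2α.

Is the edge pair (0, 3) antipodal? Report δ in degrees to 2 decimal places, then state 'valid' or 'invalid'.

α = atan 0.35 = 19.29°;  2α = 38.58°
edge 0: e_0 = (-0.32, -1.23);  n_0 = (-0.9678, +0.2518)
edge 3: e_3 = (-1.25, +2.40);  n_3 = (+0.8869, +0.4619)
∠(n_0, n_3) = 137.91°
δ = |180° − 137.91°| = 42.09°
42.09° > 2α = 38.58°  →  invalid

δ = 42.09°, invalid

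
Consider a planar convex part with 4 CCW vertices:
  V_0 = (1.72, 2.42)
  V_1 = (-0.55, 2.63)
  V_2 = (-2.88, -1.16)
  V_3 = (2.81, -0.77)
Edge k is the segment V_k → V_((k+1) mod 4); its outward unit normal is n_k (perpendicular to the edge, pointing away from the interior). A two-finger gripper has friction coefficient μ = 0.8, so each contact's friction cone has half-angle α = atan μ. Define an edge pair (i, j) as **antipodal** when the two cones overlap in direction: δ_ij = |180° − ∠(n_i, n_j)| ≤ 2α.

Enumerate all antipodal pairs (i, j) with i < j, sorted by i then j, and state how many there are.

count = 4; pairs: (0,2), (1,2), (1,3), (2,3)

α = atan 0.8 = 38.66°;  2α = 77.32°
n_0 = (+0.0921, +0.9957)
n_1 = (-0.8519, +0.5237)
n_2 = (+0.0684, -0.9977)
n_3 = (+0.9463, +0.3233)
  (0,1): δ = 116.30°  ·
  (0,2): δ = 9.21°  ✓
  (0,3): δ = 114.15°  ·
  (1,2): δ = 54.50°  ✓
  (1,3): δ = 50.45°  ✓
  (2,3): δ = 75.06°  ✓
antipodal pairs: 4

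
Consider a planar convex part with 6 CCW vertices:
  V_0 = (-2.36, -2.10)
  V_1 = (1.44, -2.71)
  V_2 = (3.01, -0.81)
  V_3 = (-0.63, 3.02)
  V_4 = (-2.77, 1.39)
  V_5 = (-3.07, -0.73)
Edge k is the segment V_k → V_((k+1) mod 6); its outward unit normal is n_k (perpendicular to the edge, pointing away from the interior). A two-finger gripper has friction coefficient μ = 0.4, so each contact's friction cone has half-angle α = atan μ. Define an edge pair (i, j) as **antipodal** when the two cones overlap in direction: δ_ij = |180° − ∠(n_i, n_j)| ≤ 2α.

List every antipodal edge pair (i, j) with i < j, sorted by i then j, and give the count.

count = 4; pairs: (0,2), (1,3), (1,4), (2,5)

α = atan 0.4 = 21.80°;  2α = 43.60°
n_0 = (-0.1585, -0.9874)
n_1 = (+0.7709, -0.6370)
n_2 = (+0.7249, +0.6889)
n_3 = (-0.6059, +0.7955)
n_4 = (-0.9901, +0.1401)
n_5 = (-0.8879, -0.4601)
  (0,1): δ = 120.45°  ·
  (0,2): δ = 37.34°  ✓
  (0,3): δ = 46.42°  ·
  (0,4): δ = 91.07°  ·
  (0,5): δ = 126.52°  ·
  (1,2): δ = 96.89°  ·
  (1,3): δ = 13.14°  ✓
  (1,4): δ = 31.51°  ✓
  (1,5): δ = 66.96°  ·
  (2,3): δ = 96.25°  ·
  (2,4): δ = 51.60°  ·
  (2,5): δ = 16.15°  ✓
  (3,4): δ = 135.35°  ·
  (3,5): δ = 99.90°  ·
  (4,5): δ = 144.55°  ·
antipodal pairs: 4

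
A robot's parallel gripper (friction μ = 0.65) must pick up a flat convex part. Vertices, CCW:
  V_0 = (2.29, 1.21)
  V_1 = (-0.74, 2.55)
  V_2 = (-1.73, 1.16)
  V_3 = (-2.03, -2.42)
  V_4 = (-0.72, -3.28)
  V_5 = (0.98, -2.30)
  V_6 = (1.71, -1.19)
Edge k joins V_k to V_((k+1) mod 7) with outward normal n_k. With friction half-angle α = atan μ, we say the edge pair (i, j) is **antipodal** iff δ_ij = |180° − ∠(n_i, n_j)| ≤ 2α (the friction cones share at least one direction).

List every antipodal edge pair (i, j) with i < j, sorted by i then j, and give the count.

α = atan 0.65 = 33.02°;  2α = 66.05°
n_0 = (+0.4045, +0.9146)
n_1 = (-0.8145, +0.5801)
n_2 = (-0.9965, +0.0835)
n_3 = (-0.5488, -0.8360)
n_4 = (+0.4994, -0.8664)
n_5 = (+0.8355, -0.5495)
n_6 = (+0.9720, -0.2349)
  (0,1): δ = 101.60°  ·
  (0,2): δ = 70.93°  ·
  (0,3): δ = 9.43°  ✓
  (0,4): δ = 53.82°  ✓
  (0,5): δ = 80.53°  ·
  (0,6): δ = 100.27°  ·
  (1,2): δ = 149.33°  ·
  (1,3): δ = 87.82°  ·
  (1,4): δ = 24.58°  ✓
  (1,5): δ = 2.13°  ✓
  (1,6): δ = 21.87°  ✓
  (2,3): δ = 118.49°  ·
  (2,4): δ = 55.25°  ✓
  (2,5): δ = 28.54°  ✓
  (2,6): δ = 8.80°  ✓
  (3,4): δ = 116.75°  ·
  (3,5): δ = 90.05°  ·
  (3,6): δ = 70.30°  ·
  (4,5): δ = 153.29°  ·
  (4,6): δ = 133.55°  ·
  (5,6): δ = 160.25°  ·
antipodal pairs: 8

count = 8; pairs: (0,3), (0,4), (1,4), (1,5), (1,6), (2,4), (2,5), (2,6)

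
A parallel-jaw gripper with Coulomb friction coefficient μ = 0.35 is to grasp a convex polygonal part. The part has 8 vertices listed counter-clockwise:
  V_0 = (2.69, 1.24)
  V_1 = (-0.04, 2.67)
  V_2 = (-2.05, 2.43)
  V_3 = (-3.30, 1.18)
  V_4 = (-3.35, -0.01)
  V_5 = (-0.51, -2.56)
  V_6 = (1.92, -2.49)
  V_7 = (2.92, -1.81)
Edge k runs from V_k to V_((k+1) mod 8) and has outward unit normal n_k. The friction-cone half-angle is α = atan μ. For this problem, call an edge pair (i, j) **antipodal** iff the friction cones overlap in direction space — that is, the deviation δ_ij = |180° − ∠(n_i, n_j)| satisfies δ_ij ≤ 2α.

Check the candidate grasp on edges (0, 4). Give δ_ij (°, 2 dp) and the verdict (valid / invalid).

α = atan 0.35 = 19.29°;  2α = 38.58°
edge 0: e_0 = (-2.73, +1.43);  n_0 = (+0.4640, +0.8858)
edge 4: e_4 = (+2.84, -2.55);  n_4 = (-0.6681, -0.7441)
∠(n_0, n_4) = 165.73°
δ = |180° − 165.73°| = 14.27°
14.27° ≤ 2α = 38.58°  →  valid

δ = 14.27°, valid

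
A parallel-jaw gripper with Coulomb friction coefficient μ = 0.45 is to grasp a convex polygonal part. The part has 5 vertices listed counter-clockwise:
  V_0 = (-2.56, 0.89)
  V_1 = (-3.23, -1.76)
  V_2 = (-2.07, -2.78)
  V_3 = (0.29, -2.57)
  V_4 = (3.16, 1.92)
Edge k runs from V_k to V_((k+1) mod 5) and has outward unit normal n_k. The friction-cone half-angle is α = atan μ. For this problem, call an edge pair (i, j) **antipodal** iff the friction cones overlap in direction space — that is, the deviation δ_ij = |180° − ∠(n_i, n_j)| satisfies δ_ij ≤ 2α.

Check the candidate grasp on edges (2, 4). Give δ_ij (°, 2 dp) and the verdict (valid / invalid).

δ = 5.12°, valid

α = atan 0.45 = 24.23°;  2α = 48.46°
edge 2: e_2 = (+2.36, +0.21);  n_2 = (+0.0886, -0.9961)
edge 4: e_4 = (-5.72, -1.03);  n_4 = (-0.1772, +0.9842)
∠(n_2, n_4) = 174.88°
δ = |180° − 174.88°| = 5.12°
5.12° ≤ 2α = 48.46°  →  valid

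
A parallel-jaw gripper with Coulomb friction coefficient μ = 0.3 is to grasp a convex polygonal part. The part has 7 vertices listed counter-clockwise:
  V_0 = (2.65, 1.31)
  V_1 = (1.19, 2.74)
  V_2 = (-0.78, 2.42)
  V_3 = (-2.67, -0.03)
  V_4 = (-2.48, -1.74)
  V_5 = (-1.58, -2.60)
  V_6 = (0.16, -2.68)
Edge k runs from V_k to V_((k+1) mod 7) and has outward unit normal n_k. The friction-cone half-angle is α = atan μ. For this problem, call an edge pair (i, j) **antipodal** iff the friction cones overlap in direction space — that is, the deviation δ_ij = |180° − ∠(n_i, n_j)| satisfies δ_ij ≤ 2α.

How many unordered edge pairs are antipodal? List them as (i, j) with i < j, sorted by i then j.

count = 3; pairs: (0,4), (1,5), (2,6)

α = atan 0.3 = 16.70°;  2α = 33.40°
n_0 = (+0.6997, +0.7144)
n_1 = (-0.1603, +0.9871)
n_2 = (-0.7918, +0.6108)
n_3 = (-0.9939, -0.1104)
n_4 = (-0.6909, -0.7230)
n_5 = (-0.0459, -0.9989)
n_6 = (+0.8484, -0.5294)
  (0,1): δ = 126.37°  ·
  (0,2): δ = 83.24°  ·
  (0,3): δ = 39.25°  ·
  (0,4): δ = 0.71°  ✓
  (0,5): δ = 41.77°  ·
  (0,6): δ = 102.44°  ·
  (1,2): δ = 136.87°  ·
  (1,3): δ = 92.89°  ·
  (1,4): δ = 52.92°  ·
  (1,5): δ = 11.86°  ✓
  (1,6): δ = 48.81°  ·
  (2,3): δ = 136.01°  ·
  (2,4): δ = 96.05°  ·
  (2,5): δ = 54.98°  ·
  (2,6): δ = 5.68°  ✓
  (3,4): δ = 140.04°  ·
  (3,5): δ = 98.97°  ·
  (3,6): δ = 38.31°  ·
  (4,5): δ = 138.93°  ·
  (4,6): δ = 78.27°  ·
  (5,6): δ = 119.33°  ·
antipodal pairs: 3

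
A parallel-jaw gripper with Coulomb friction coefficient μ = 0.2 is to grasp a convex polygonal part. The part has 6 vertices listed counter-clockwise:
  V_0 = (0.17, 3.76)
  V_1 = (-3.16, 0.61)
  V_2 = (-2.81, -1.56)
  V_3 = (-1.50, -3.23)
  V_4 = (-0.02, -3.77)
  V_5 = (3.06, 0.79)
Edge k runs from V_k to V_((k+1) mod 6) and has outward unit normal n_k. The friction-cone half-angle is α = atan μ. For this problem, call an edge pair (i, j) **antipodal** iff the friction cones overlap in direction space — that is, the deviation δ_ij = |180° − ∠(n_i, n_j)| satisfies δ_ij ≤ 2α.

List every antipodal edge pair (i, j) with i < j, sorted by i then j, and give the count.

count = 2; pairs: (0,4), (2,5)

α = atan 0.2 = 11.31°;  2α = 22.62°
n_0 = (-0.6872, +0.7265)
n_1 = (-0.9872, -0.1592)
n_2 = (-0.7868, -0.6172)
n_3 = (-0.3428, -0.9394)
n_4 = (+0.8287, -0.5597)
n_5 = (+0.7167, +0.6974)
  (0,1): δ = 124.25°  ·
  (0,2): δ = 95.30°  ·
  (0,3): δ = 63.45°  ·
  (0,4): δ = 12.55°  ✓
  (0,5): δ = 90.81°  ·
  (1,2): δ = 151.05°  ·
  (1,3): δ = 119.21°  ·
  (1,4): δ = 43.20°  ·
  (1,5): δ = 35.06°  ·
  (2,3): δ = 148.16°  ·
  (2,4): δ = 72.15°  ·
  (2,5): δ = 6.11°  ✓
  (3,4): δ = 103.99°  ·
  (3,5): δ = 25.74°  ·
  (4,5): δ = 101.75°  ·
antipodal pairs: 2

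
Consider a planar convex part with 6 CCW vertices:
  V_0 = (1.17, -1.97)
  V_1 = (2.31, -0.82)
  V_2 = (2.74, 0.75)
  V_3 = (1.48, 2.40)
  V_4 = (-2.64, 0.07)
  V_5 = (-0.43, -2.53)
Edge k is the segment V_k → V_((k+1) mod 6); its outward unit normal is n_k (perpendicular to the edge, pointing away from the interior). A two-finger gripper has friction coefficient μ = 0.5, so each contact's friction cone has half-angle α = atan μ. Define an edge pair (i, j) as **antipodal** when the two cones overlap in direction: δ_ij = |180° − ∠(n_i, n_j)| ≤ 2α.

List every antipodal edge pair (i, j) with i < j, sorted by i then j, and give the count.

α = atan 0.5 = 26.57°;  2α = 53.13°
n_0 = (+0.7102, -0.7040)
n_1 = (+0.9645, -0.2642)
n_2 = (+0.7948, +0.6069)
n_3 = (-0.4923, +0.8704)
n_4 = (-0.7619, -0.6476)
n_5 = (+0.3304, -0.9439)
  (0,1): δ = 150.57°  ·
  (0,2): δ = 97.88°  ·
  (0,3): δ = 15.76°  ✓
  (0,4): δ = 85.11°  ·
  (0,5): δ = 154.04°  ·
  (1,2): δ = 127.32°  ·
  (1,3): δ = 45.19°  ✓
  (1,4): δ = 55.68°  ·
  (1,5): δ = 124.61°  ·
  (2,3): δ = 97.88°  ·
  (2,4): δ = 3.00°  ✓
  (2,5): δ = 71.92°  ·
  (3,4): δ = 79.13°  ·
  (3,5): δ = 10.20°  ✓
  (4,5): δ = 111.07°  ·
antipodal pairs: 4

count = 4; pairs: (0,3), (1,3), (2,4), (3,5)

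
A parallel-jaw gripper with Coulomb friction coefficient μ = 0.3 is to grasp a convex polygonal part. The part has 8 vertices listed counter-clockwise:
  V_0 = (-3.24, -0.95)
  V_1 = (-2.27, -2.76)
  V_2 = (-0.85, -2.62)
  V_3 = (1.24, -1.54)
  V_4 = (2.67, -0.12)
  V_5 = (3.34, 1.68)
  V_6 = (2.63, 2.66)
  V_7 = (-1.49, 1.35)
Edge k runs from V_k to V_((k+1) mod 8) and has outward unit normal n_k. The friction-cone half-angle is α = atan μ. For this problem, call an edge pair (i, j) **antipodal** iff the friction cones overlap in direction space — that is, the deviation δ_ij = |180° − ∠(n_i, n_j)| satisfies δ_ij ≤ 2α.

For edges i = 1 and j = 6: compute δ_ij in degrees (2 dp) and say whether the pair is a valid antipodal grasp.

α = atan 0.3 = 16.70°;  2α = 33.40°
edge 1: e_1 = (+1.42, +0.14);  n_1 = (+0.0981, -0.9952)
edge 6: e_6 = (-4.12, -1.31);  n_6 = (-0.3030, +0.9530)
∠(n_1, n_6) = 167.99°
δ = |180° − 167.99°| = 12.01°
12.01° ≤ 2α = 33.40°  →  valid

δ = 12.01°, valid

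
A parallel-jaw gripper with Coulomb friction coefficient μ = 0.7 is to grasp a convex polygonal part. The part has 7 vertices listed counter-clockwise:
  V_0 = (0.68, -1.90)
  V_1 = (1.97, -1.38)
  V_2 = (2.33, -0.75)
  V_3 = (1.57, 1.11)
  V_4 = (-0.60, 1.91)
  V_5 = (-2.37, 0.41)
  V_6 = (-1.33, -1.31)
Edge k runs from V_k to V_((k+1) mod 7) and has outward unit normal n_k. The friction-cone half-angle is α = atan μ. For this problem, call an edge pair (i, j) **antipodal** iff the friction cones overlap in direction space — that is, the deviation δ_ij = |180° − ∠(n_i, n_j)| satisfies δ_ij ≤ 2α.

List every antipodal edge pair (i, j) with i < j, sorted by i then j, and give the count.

α = atan 0.7 = 34.99°;  2α = 69.98°
n_0 = (+0.3739, -0.9275)
n_1 = (+0.8682, -0.4961)
n_2 = (+0.9257, +0.3782)
n_3 = (+0.3459, +0.9383)
n_4 = (-0.6465, +0.7629)
n_5 = (-0.8557, -0.5174)
n_6 = (-0.2816, -0.9595)
  (0,1): δ = 141.70°  ·
  (0,2): δ = 89.73°  ·
  (0,3): δ = 42.19°  ✓
  (0,4): δ = 18.33°  ✓
  (0,5): δ = 99.20°  ·
  (0,6): δ = 141.69°  ·
  (1,2): δ = 128.03°  ·
  (1,3): δ = 80.49°  ·
  (1,4): δ = 19.98°  ✓
  (1,5): δ = 60.90°  ✓
  (1,6): δ = 103.39°  ·
  (2,3): δ = 132.46°  ·
  (2,4): δ = 71.95°  ·
  (2,5): δ = 8.93°  ✓
  (2,6): δ = 51.42°  ✓
  (3,4): δ = 119.48°  ·
  (3,5): δ = 38.60°  ✓
  (3,6): δ = 3.88°  ✓
  (4,5): δ = 99.12°  ·
  (4,6): δ = 56.64°  ✓
  (5,6): δ = 137.52°  ·
antipodal pairs: 9

count = 9; pairs: (0,3), (0,4), (1,4), (1,5), (2,5), (2,6), (3,5), (3,6), (4,6)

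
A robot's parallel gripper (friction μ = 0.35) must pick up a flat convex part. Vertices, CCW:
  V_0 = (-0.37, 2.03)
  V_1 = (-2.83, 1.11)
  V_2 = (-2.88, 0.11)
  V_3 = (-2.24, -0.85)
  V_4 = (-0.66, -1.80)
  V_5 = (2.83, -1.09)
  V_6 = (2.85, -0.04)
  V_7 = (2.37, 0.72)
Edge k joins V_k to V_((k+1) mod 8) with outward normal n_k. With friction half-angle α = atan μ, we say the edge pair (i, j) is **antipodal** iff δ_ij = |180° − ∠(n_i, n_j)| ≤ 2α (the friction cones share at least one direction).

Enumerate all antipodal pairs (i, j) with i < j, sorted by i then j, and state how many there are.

count = 9; pairs: (0,4), (1,5), (1,6), (2,5), (2,6), (2,7), (3,6), (3,7), (4,7)

α = atan 0.35 = 19.29°;  2α = 38.58°
n_0 = (-0.3503, +0.9366)
n_1 = (-0.9988, +0.0499)
n_2 = (-0.8321, -0.5547)
n_3 = (-0.5153, -0.8570)
n_4 = (+0.1994, -0.9799)
n_5 = (+0.9998, -0.0190)
n_6 = (+0.8455, +0.5340)
n_7 = (+0.4313, +0.9022)
  (0,1): δ = 113.37°  ·
  (0,2): δ = 76.81°  ·
  (0,3): δ = 51.52°  ·
  (0,4): δ = 9.01°  ✓
  (0,5): δ = 68.40°  ·
  (0,6): δ = 101.77°  ·
  (0,7): δ = 133.94°  ·
  (1,2): δ = 143.45°  ·
  (1,3): δ = 118.15°  ·
  (1,4): δ = 75.64°  ·
  (1,5): δ = 1.77°  ✓
  (1,6): δ = 35.14°  ✓
  (1,7): δ = 67.31°  ·
  (2,3): δ = 154.71°  ·
  (2,4): δ = 112.19°  ·
  (2,5): δ = 34.78°  ✓
  (2,6): δ = 1.41°  ✓
  (2,7): δ = 30.76°  ✓
  (3,4): δ = 137.48°  ·
  (3,5): δ = 60.07°  ·
  (3,6): δ = 26.71°  ✓
  (3,7): δ = 5.46°  ✓
  (4,5): δ = 102.59°  ·
  (4,6): δ = 69.22°  ·
  (4,7): δ = 37.05°  ✓
  (5,6): δ = 146.63°  ·
  (5,7): δ = 114.46°  ·
  (6,7): δ = 147.83°  ·
antipodal pairs: 9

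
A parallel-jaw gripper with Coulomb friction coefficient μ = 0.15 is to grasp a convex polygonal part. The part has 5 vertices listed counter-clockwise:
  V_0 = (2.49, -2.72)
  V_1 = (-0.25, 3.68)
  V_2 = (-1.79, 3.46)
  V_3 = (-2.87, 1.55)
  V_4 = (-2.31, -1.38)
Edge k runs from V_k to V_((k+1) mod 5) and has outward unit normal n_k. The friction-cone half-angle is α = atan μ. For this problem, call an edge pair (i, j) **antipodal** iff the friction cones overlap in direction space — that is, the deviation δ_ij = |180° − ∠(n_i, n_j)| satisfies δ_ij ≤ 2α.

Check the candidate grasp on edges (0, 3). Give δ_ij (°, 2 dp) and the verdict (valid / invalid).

α = atan 0.15 = 8.53°;  2α = 17.06°
edge 0: e_0 = (-2.74, +6.40);  n_0 = (+0.9193, +0.3936)
edge 3: e_3 = (+0.56, -2.93);  n_3 = (-0.9822, -0.1877)
∠(n_0, n_3) = 167.64°
δ = |180° − 167.64°| = 12.36°
12.36° ≤ 2α = 17.06°  →  valid

δ = 12.36°, valid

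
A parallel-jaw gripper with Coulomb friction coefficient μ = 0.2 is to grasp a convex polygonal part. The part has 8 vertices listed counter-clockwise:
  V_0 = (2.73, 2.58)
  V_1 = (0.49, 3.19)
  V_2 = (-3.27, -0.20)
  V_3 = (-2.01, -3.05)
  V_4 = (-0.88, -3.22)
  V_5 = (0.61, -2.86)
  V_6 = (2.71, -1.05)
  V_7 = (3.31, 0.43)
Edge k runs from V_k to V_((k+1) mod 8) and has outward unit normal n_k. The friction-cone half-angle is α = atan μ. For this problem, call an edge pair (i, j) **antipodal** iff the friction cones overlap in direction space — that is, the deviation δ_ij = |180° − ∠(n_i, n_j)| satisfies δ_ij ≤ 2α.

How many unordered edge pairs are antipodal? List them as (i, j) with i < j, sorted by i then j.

α = atan 0.2 = 11.31°;  2α = 22.62°
n_0 = (+0.2628, +0.9649)
n_1 = (-0.6696, +0.7427)
n_2 = (-0.9146, -0.4044)
n_3 = (-0.1488, -0.9889)
n_4 = (+0.2349, -0.9720)
n_5 = (+0.6529, -0.7575)
n_6 = (+0.9267, -0.3757)
n_7 = (+0.9655, +0.2605)
  (0,1): δ = 122.73°  ·
  (0,2): δ = 50.92°  ·
  (0,3): δ = 6.68°  ✓
  (0,4): δ = 28.82°  ·
  (0,5): δ = 55.99°  ·
  (0,6): δ = 83.17°  ·
  (0,7): δ = 120.33°  ·
  (1,2): δ = 108.19°  ·
  (1,3): δ = 50.59°  ·
  (1,4): δ = 28.45°  ·
  (1,5): δ = 1.28°  ✓
  (1,6): δ = 25.89°  ·
  (1,7): δ = 63.06°  ·
  (2,3): δ = 122.41°  ·
  (2,4): δ = 100.27°  ·
  (2,5): δ = 73.09°  ·
  (2,6): δ = 45.92°  ·
  (2,7): δ = 8.75°  ✓
  (3,4): δ = 157.86°  ·
  (3,5): δ = 130.69°  ·
  (3,6): δ = 103.51°  ·
  (3,7): δ = 66.35°  ·
  (4,5): δ = 152.82°  ·
  (4,6): δ = 125.65°  ·
  (4,7): δ = 88.49°  ·
  (5,6): δ = 152.83°  ·
  (5,7): δ = 115.66°  ·
  (6,7): δ = 142.83°  ·
antipodal pairs: 3

count = 3; pairs: (0,3), (1,5), (2,7)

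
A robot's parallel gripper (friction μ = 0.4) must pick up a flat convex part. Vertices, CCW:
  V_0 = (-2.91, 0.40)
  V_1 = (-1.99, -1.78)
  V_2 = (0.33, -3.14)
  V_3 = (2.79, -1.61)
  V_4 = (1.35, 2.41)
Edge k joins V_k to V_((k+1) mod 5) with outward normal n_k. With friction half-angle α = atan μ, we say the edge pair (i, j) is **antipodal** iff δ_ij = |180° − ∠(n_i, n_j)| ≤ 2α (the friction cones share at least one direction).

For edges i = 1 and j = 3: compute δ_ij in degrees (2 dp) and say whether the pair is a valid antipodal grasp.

δ = 39.91°, valid

α = atan 0.4 = 21.80°;  2α = 43.60°
edge 1: e_1 = (+2.32, -1.36);  n_1 = (-0.5057, -0.8627)
edge 3: e_3 = (-1.44, +4.02);  n_3 = (+0.9414, +0.3372)
∠(n_1, n_3) = 140.09°
δ = |180° − 140.09°| = 39.91°
39.91° ≤ 2α = 43.60°  →  valid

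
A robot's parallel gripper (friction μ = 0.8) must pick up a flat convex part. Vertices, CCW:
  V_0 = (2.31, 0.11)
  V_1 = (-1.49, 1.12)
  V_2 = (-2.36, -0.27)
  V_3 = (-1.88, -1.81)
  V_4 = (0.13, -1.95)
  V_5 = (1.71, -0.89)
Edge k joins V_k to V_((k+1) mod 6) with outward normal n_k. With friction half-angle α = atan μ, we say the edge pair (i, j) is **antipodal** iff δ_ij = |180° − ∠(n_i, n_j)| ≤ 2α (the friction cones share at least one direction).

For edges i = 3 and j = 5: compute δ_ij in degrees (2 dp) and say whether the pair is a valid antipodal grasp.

δ = 116.98°, invalid

α = atan 0.8 = 38.66°;  2α = 77.32°
edge 3: e_3 = (+2.01, -0.14);  n_3 = (-0.0695, -0.9976)
edge 5: e_5 = (+0.60, +1.00);  n_5 = (+0.8575, -0.5145)
∠(n_3, n_5) = 63.02°
δ = |180° − 63.02°| = 116.98°
116.98° > 2α = 77.32°  →  invalid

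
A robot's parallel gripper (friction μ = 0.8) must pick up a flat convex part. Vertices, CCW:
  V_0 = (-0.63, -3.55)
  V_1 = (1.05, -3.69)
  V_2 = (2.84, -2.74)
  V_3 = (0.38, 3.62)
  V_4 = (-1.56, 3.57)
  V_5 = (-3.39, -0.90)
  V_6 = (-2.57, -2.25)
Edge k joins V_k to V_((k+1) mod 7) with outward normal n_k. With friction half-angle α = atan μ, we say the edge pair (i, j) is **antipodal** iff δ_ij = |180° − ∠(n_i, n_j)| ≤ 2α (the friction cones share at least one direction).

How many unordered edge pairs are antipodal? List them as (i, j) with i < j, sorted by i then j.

count = 10; pairs: (0,2), (0,3), (0,4), (1,3), (1,4), (2,4), (2,5), (2,6), (3,5), (3,6)

α = atan 0.8 = 38.66°;  2α = 77.32°
n_0 = (-0.0830, -0.9965)
n_1 = (+0.4688, -0.8833)
n_2 = (+0.9327, +0.3607)
n_3 = (-0.0258, +0.9997)
n_4 = (-0.9254, +0.3789)
n_5 = (-0.8547, -0.5191)
n_6 = (-0.5567, -0.8307)
  (0,1): δ = 147.28°  ·
  (0,2): δ = 64.09°  ✓
  (0,3): δ = 6.24°  ✓
  (0,4): δ = 72.50°  ✓
  (0,5): δ = 126.04°  ·
  (0,6): δ = 150.94°  ·
  (1,2): δ = 96.81°  ·
  (1,3): δ = 26.48°  ✓
  (1,4): δ = 39.78°  ✓
  (1,5): δ = 93.32°  ·
  (1,6): δ = 118.22°  ·
  (2,3): δ = 109.67°  ·
  (2,4): δ = 43.41°  ✓
  (2,5): δ = 10.13°  ✓
  (2,6): δ = 35.03°  ✓
  (3,4): δ = 113.74°  ·
  (3,5): δ = 60.20°  ✓
  (3,6): δ = 35.30°  ✓
  (4,5): δ = 126.46°  ·
  (4,6): δ = 101.56°  ·
  (5,6): δ = 155.10°  ·
antipodal pairs: 10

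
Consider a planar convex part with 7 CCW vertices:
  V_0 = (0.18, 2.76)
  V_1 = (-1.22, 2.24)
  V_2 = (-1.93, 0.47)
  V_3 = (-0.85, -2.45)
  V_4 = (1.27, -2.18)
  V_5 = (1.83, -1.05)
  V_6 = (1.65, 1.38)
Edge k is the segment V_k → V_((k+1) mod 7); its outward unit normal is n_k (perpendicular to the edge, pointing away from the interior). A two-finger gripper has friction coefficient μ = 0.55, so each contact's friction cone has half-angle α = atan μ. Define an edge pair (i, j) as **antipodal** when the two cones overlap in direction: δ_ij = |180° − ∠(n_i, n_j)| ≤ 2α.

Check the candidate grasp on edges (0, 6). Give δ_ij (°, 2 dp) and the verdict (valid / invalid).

α = atan 0.55 = 28.81°;  2α = 57.62°
edge 0: e_0 = (-1.40, -0.52);  n_0 = (-0.3482, +0.9374)
edge 6: e_6 = (-1.47, +1.38);  n_6 = (+0.6844, +0.7291)
∠(n_0, n_6) = 63.57°
δ = |180° − 63.57°| = 116.43°
116.43° > 2α = 57.62°  →  invalid

δ = 116.43°, invalid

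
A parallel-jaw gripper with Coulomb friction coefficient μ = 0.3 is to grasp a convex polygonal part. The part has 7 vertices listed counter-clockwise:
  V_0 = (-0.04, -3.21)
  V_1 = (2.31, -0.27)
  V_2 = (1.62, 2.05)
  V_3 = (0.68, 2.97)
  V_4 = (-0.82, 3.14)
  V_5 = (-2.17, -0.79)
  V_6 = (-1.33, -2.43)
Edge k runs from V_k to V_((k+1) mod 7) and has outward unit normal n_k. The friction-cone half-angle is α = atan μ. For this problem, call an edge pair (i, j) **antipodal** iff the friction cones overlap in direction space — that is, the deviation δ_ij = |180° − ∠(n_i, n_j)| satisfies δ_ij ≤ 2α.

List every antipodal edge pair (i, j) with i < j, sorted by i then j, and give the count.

count = 5; pairs: (0,4), (1,5), (2,5), (2,6), (3,6)

α = atan 0.3 = 16.70°;  2α = 33.40°
n_0 = (+0.7811, -0.6244)
n_1 = (+0.9585, +0.2851)
n_2 = (+0.6995, +0.7147)
n_3 = (+0.1126, +0.9936)
n_4 = (-0.9458, +0.3249)
n_5 = (-0.8900, -0.4559)
n_6 = (-0.5174, -0.8557)
  (0,1): δ = 124.80°  ·
  (0,2): δ = 95.75°  ·
  (0,3): δ = 57.83°  ·
  (0,4): δ = 19.68°  ✓
  (0,5): δ = 65.76°  ·
  (0,6): δ = 97.48°  ·
  (1,2): δ = 150.95°  ·
  (1,3): δ = 113.03°  ·
  (1,4): δ = 35.52°  ·
  (1,5): δ = 10.56°  ✓
  (1,6): δ = 42.28°  ·
  (2,3): δ = 142.08°  ·
  (2,4): δ = 64.57°  ·
  (2,5): δ = 18.49°  ✓
  (2,6): δ = 13.22°  ✓
  (3,4): δ = 102.49°  ·
  (3,5): δ = 56.41°  ·
  (3,6): δ = 24.69°  ✓
  (4,5): δ = 133.92°  ·
  (4,6): δ = 102.20°  ·
  (5,6): δ = 148.28°  ·
antipodal pairs: 5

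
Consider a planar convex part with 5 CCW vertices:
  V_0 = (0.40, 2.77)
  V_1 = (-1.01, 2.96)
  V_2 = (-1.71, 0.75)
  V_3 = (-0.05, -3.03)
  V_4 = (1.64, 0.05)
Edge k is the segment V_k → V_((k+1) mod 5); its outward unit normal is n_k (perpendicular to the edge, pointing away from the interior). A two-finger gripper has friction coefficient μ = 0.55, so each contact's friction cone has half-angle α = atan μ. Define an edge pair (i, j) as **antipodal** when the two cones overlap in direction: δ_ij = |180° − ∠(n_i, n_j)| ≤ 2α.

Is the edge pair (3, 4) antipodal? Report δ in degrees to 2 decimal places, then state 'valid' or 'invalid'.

α = atan 0.55 = 28.81°;  2α = 57.62°
edge 3: e_3 = (+1.69, +3.08);  n_3 = (+0.8767, -0.4810)
edge 4: e_4 = (-1.24, +2.72);  n_4 = (+0.9099, +0.4148)
∠(n_3, n_4) = 53.26°
δ = |180° − 53.26°| = 126.74°
126.74° > 2α = 57.62°  →  invalid

δ = 126.74°, invalid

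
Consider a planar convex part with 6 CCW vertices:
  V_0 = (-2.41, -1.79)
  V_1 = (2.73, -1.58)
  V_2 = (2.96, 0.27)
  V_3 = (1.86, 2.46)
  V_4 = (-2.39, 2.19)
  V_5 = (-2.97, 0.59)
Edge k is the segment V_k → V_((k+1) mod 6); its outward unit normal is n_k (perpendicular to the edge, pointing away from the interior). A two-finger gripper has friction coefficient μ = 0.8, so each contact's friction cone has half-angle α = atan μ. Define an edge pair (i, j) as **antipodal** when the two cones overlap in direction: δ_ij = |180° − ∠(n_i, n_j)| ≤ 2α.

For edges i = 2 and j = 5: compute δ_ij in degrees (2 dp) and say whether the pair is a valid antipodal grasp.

α = atan 0.8 = 38.66°;  2α = 77.32°
edge 2: e_2 = (-1.10, +2.19);  n_2 = (+0.8936, +0.4488)
edge 5: e_5 = (+0.56, -2.38);  n_5 = (-0.9734, -0.2290)
∠(n_2, n_5) = 166.57°
δ = |180° − 166.57°| = 13.43°
13.43° ≤ 2α = 77.32°  →  valid

δ = 13.43°, valid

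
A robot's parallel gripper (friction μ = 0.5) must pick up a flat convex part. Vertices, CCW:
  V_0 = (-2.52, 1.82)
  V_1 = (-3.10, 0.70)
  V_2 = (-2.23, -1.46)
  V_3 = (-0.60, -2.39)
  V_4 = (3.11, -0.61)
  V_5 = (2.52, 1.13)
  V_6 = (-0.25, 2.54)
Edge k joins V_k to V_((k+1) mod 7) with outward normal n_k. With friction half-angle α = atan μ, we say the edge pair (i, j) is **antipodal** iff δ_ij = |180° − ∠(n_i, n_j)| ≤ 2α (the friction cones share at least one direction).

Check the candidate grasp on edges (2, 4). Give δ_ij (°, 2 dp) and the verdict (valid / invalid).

δ = 41.56°, valid

α = atan 0.5 = 26.57°;  2α = 53.13°
edge 2: e_2 = (+1.63, -0.93);  n_2 = (-0.4956, -0.8686)
edge 4: e_4 = (-0.59, +1.74);  n_4 = (+0.9470, +0.3211)
∠(n_2, n_4) = 138.44°
δ = |180° − 138.44°| = 41.56°
41.56° ≤ 2α = 53.13°  →  valid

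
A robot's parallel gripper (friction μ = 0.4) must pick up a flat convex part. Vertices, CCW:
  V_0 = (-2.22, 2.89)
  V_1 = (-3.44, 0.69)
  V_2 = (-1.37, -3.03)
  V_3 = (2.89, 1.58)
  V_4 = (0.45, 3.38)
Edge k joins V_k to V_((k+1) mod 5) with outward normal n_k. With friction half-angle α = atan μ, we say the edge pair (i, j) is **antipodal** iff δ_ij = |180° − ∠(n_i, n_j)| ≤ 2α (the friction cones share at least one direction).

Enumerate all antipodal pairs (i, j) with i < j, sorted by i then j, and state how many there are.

α = atan 0.4 = 21.80°;  2α = 43.60°
n_0 = (-0.8745, +0.4850)
n_1 = (-0.8738, -0.4862)
n_2 = (+0.7344, -0.6787)
n_3 = (+0.5936, +0.8047)
n_4 = (-0.1805, +0.9836)
  (0,1): δ = 121.90°  ·
  (0,2): δ = 13.73°  ✓
  (0,3): δ = 82.59°  ·
  (0,4): δ = 129.41°  ·
  (1,2): δ = 71.83°  ·
  (1,3): δ = 24.49°  ✓
  (1,4): δ = 71.31°  ·
  (2,3): δ = 83.68°  ·
  (2,4): δ = 36.86°  ✓
  (3,4): δ = 133.18°  ·
antipodal pairs: 3

count = 3; pairs: (0,2), (1,3), (2,4)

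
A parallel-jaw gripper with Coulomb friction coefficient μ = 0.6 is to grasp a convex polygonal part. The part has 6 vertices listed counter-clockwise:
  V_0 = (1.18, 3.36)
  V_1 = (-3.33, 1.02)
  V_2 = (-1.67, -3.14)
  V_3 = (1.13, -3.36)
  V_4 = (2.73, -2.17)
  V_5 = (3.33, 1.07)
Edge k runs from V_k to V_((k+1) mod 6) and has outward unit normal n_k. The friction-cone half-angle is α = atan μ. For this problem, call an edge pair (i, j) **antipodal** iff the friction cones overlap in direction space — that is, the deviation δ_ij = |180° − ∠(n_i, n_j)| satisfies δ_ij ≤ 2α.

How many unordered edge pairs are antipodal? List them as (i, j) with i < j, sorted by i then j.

α = atan 0.6 = 30.96°;  2α = 61.93°
n_0 = (-0.4605, +0.8876)
n_1 = (-0.9288, -0.3706)
n_2 = (-0.0783, -0.9969)
n_3 = (+0.5968, -0.8024)
n_4 = (+0.9833, -0.1821)
n_5 = (+0.7290, +0.6845)
  (0,1): δ = 95.67°  ·
  (0,2): δ = 31.91°  ✓
  (0,3): δ = 9.22°  ✓
  (0,4): δ = 52.09°  ✓
  (0,5): δ = 105.77°  ·
  (1,2): δ = 116.25°  ·
  (1,3): δ = 75.11°  ·
  (1,4): δ = 32.25°  ✓
  (1,5): δ = 21.44°  ✓
  (2,3): δ = 138.87°  ·
  (2,4): δ = 96.00°  ·
  (2,5): δ = 42.31°  ✓
  (3,4): δ = 137.13°  ·
  (3,5): δ = 83.45°  ·
  (4,5): δ = 126.31°  ·
antipodal pairs: 6

count = 6; pairs: (0,2), (0,3), (0,4), (1,4), (1,5), (2,5)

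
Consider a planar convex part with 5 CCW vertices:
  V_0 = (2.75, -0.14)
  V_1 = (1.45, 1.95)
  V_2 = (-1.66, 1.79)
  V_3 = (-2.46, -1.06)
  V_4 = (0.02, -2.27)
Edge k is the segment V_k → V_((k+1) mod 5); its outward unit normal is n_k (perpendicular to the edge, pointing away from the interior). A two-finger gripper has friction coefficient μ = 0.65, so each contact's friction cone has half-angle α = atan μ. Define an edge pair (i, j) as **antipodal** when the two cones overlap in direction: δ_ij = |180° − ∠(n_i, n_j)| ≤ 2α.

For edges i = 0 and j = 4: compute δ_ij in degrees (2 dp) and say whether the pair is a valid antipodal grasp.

α = atan 0.65 = 33.02°;  2α = 66.05°
edge 0: e_0 = (-1.30, +2.09);  n_0 = (+0.8491, +0.5282)
edge 4: e_4 = (+2.73, +2.13);  n_4 = (+0.6151, -0.7884)
∠(n_0, n_4) = 83.92°
δ = |180° − 83.92°| = 96.08°
96.08° > 2α = 66.05°  →  invalid

δ = 96.08°, invalid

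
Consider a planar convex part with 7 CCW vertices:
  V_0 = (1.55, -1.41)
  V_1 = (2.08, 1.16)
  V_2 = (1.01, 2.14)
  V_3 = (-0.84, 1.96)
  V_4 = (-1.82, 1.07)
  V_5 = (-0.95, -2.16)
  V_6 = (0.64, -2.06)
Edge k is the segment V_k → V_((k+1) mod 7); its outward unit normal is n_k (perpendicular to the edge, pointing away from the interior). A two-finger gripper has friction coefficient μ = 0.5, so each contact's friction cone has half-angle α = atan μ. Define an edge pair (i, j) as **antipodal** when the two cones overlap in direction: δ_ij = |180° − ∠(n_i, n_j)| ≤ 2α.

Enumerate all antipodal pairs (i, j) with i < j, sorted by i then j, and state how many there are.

α = atan 0.5 = 26.57°;  2α = 53.13°
n_0 = (+0.9794, -0.2020)
n_1 = (+0.6754, +0.7374)
n_2 = (-0.0968, +0.9953)
n_3 = (-0.6723, +0.7403)
n_4 = (-0.9656, -0.2601)
n_5 = (+0.0628, -0.9980)
n_6 = (+0.5812, -0.8137)
  (0,1): δ = 120.83°  ·
  (0,2): δ = 72.79°  ·
  (0,3): δ = 36.10°  ✓
  (0,4): δ = 26.73°  ✓
  (0,5): δ = 105.25°  ·
  (0,6): δ = 137.19°  ·
  (1,2): δ = 131.96°  ·
  (1,3): δ = 95.27°  ·
  (1,4): δ = 32.44°  ✓
  (1,5): δ = 46.08°  ✓
  (1,6): δ = 78.02°  ·
  (2,3): δ = 143.31°  ·
  (2,4): δ = 80.48°  ·
  (2,5): δ = 1.96°  ✓
  (2,6): δ = 29.98°  ✓
  (3,4): δ = 117.17°  ·
  (3,5): δ = 38.65°  ✓
  (3,6): δ = 6.71°  ✓
  (4,5): δ = 101.48°  ·
  (4,6): δ = 69.54°  ·
  (5,6): δ = 148.06°  ·
antipodal pairs: 8

count = 8; pairs: (0,3), (0,4), (1,4), (1,5), (2,5), (2,6), (3,5), (3,6)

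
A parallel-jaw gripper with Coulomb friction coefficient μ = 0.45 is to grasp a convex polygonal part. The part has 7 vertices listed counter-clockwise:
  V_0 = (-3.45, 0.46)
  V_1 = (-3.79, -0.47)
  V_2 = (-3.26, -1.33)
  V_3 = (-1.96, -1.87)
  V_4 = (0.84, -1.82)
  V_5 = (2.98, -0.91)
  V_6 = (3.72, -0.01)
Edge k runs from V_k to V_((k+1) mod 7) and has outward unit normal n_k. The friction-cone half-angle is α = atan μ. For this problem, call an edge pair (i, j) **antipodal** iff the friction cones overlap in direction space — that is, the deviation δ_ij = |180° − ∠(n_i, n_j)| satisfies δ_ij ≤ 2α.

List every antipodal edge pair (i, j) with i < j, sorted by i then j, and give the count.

α = atan 0.45 = 24.23°;  2α = 48.46°
n_0 = (-0.9392, +0.3434)
n_1 = (-0.8513, -0.5246)
n_2 = (-0.3836, -0.9235)
n_3 = (+0.0179, -0.9998)
n_4 = (+0.3913, -0.9203)
n_5 = (+0.7724, -0.6351)
n_6 = (+0.0654, +0.9979)
  (0,1): δ = 128.27°  ·
  (0,2): δ = 92.48°  ·
  (0,3): δ = 68.89°  ·
  (0,4): δ = 46.88°  ✓
  (0,5): δ = 19.35°  ✓
  (0,6): δ = 106.33°  ·
  (1,2): δ = 144.20°  ·
  (1,3): δ = 120.62°  ·
  (1,4): δ = 98.61°  ·
  (1,5): δ = 71.07°  ·
  (1,6): δ = 54.60°  ·
  (2,3): δ = 156.42°  ·
  (2,4): δ = 134.41°  ·
  (2,5): δ = 106.87°  ·
  (2,6): δ = 18.81°  ✓
  (3,4): δ = 157.99°  ·
  (3,5): δ = 130.45°  ·
  (3,6): δ = 4.77°  ✓
  (4,5): δ = 152.46°  ·
  (4,6): δ = 26.79°  ✓
  (5,6): δ = 54.32°  ·
antipodal pairs: 5

count = 5; pairs: (0,4), (0,5), (2,6), (3,6), (4,6)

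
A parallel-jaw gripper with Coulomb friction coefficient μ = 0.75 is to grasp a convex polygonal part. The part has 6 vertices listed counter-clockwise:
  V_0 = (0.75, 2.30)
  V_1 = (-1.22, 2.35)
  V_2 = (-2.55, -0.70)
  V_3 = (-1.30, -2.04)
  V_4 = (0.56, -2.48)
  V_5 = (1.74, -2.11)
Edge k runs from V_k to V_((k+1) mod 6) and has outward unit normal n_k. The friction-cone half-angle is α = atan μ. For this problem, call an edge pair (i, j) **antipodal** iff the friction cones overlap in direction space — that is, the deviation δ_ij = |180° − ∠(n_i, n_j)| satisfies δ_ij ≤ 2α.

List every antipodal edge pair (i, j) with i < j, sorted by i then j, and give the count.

α = atan 0.75 = 36.87°;  2α = 73.74°
n_0 = (+0.0254, +0.9997)
n_1 = (-0.9166, +0.3997)
n_2 = (-0.7312, -0.6821)
n_3 = (-0.2302, -0.9731)
n_4 = (+0.2992, -0.9542)
n_5 = (+0.9757, +0.2190)
  (0,1): δ = 112.11°  ·
  (0,2): δ = 45.54°  ✓
  (0,3): δ = 11.86°  ✓
  (0,4): δ = 18.86°  ✓
  (0,5): δ = 104.11°  ·
  (1,2): δ = 113.43°  ·
  (1,3): δ = 79.75°  ·
  (1,4): δ = 49.03°  ✓
  (1,5): δ = 36.21°  ✓
  (2,3): δ = 146.32°  ·
  (2,4): δ = 115.60°  ·
  (2,5): δ = 30.36°  ✓
  (3,4): δ = 149.28°  ·
  (3,5): δ = 64.04°  ✓
  (4,5): δ = 94.76°  ·
antipodal pairs: 7

count = 7; pairs: (0,2), (0,3), (0,4), (1,4), (1,5), (2,5), (3,5)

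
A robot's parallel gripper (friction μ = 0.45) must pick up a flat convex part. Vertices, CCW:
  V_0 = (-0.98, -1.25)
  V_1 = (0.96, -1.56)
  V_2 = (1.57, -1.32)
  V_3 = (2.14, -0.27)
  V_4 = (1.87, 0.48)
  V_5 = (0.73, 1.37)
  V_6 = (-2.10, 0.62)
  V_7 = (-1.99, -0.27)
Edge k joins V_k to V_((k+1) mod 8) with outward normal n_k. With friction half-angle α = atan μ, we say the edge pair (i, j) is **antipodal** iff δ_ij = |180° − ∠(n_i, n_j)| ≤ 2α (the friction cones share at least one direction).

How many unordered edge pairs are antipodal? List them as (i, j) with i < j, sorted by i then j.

count = 9; pairs: (0,4), (0,5), (1,5), (2,5), (2,6), (3,6), (3,7), (4,6), (4,7)

α = atan 0.45 = 24.23°;  2α = 48.46°
n_0 = (-0.1578, -0.9875)
n_1 = (+0.3661, -0.9306)
n_2 = (+0.8789, -0.4771)
n_3 = (+0.9409, +0.3387)
n_4 = (+0.6154, +0.7882)
n_5 = (-0.2562, +0.9666)
n_6 = (-0.9924, -0.1227)
n_7 = (-0.6964, -0.7177)
  (0,1): δ = 149.44°  ·
  (0,2): δ = 109.42°  ·
  (0,3): δ = 61.12°  ·
  (0,4): δ = 28.90°  ✓
  (0,5): δ = 23.92°  ✓
  (0,6): δ = 106.12°  ·
  (0,7): δ = 144.94°  ·
  (1,2): δ = 139.97°  ·
  (1,3): δ = 91.68°  ·
  (1,4): δ = 59.46°  ·
  (1,5): δ = 6.63°  ✓
  (1,6): δ = 75.57°  ·
  (1,7): δ = 114.39°  ·
  (2,3): δ = 131.71°  ·
  (2,4): δ = 99.48°  ·
  (2,5): δ = 46.66°  ✓
  (2,6): δ = 35.54°  ✓
  (2,7): δ = 74.36°  ·
  (3,4): δ = 147.78°  ·
  (3,5): δ = 94.96°  ·
  (3,6): δ = 12.75°  ✓
  (3,7): δ = 26.06°  ✓
  (4,5): δ = 127.18°  ·
  (4,6): δ = 44.98°  ✓
  (4,7): δ = 6.16°  ✓
  (5,6): δ = 97.80°  ·
  (5,7): δ = 58.98°  ·
  (6,7): δ = 141.18°  ·
antipodal pairs: 9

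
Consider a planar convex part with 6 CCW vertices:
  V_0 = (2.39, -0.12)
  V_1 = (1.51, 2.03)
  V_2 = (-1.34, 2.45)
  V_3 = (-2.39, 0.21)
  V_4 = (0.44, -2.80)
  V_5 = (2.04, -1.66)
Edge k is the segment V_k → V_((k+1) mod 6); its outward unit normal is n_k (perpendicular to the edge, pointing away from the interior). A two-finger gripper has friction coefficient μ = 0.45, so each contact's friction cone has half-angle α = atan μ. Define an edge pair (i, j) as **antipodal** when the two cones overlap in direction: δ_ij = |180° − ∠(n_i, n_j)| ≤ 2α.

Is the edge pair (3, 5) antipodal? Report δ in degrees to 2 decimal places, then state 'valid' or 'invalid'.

δ = 56.04°, invalid

α = atan 0.45 = 24.23°;  2α = 48.46°
edge 3: e_3 = (+2.83, -3.01);  n_3 = (-0.7286, -0.6850)
edge 5: e_5 = (+0.35, +1.54);  n_5 = (+0.9751, -0.2216)
∠(n_3, n_5) = 123.96°
δ = |180° − 123.96°| = 56.04°
56.04° > 2α = 48.46°  →  invalid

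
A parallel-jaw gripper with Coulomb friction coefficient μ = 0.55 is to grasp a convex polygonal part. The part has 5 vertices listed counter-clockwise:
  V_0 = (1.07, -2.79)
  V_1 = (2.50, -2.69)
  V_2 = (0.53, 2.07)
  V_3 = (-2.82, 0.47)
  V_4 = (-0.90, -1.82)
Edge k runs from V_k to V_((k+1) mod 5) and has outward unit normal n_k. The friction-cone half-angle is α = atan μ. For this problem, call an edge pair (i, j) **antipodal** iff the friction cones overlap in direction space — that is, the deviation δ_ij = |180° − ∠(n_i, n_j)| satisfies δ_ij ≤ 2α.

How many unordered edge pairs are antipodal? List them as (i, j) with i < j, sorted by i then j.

α = atan 0.55 = 28.81°;  2α = 57.62°
n_0 = (+0.0698, -0.9976)
n_1 = (+0.9240, +0.3824)
n_2 = (-0.4310, +0.9024)
n_3 = (-0.7663, -0.6425)
n_4 = (-0.4417, -0.8971)
  (0,1): δ = 71.52°  ·
  (0,2): δ = 21.53°  ✓
  (0,3): δ = 125.98°  ·
  (0,4): δ = 149.78°  ·
  (1,2): δ = 86.95°  ·
  (1,3): δ = 17.49°  ✓
  (1,4): δ = 41.30°  ✓
  (2,3): δ = 75.55°  ·
  (2,4): δ = 51.74°  ✓
  (3,4): δ = 156.19°  ·
antipodal pairs: 4

count = 4; pairs: (0,2), (1,3), (1,4), (2,4)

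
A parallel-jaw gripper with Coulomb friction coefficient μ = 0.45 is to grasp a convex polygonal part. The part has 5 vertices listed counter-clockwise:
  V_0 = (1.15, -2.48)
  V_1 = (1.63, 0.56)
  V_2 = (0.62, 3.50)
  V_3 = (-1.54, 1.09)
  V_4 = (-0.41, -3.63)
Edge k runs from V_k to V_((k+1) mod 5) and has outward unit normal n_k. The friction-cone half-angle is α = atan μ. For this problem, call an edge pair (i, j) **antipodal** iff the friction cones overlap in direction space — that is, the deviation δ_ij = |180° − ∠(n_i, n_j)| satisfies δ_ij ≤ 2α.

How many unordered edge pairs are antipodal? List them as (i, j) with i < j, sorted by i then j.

α = atan 0.45 = 24.23°;  2α = 48.46°
n_0 = (+0.9878, -0.1560)
n_1 = (+0.9457, +0.3249)
n_2 = (-0.7447, +0.6674)
n_3 = (-0.9725, -0.2328)
n_4 = (+0.5934, -0.8049)
  (0,1): δ = 152.07°  ·
  (0,2): δ = 32.90°  ✓
  (0,3): δ = 22.44°  ✓
  (0,4): δ = 135.37°  ·
  (1,2): δ = 60.83°  ·
  (1,3): δ = 5.50°  ✓
  (1,4): δ = 107.44°  ·
  (2,3): δ = 124.67°  ·
  (2,4): δ = 11.73°  ✓
  (3,4): δ = 67.07°  ·
antipodal pairs: 4

count = 4; pairs: (0,2), (0,3), (1,3), (2,4)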